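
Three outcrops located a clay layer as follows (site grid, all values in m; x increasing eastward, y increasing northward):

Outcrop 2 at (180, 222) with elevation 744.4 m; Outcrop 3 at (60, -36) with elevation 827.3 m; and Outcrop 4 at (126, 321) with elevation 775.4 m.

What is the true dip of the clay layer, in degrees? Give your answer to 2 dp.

Let the plane be z = a·x + b·y + c.
Outcrop 3−Outcrop 2: −120a − 258b = 82.9;  Outcrop 4−Outcrop 2: −54a + 99b = 31.
Solving gives a = −0.62781, b = −0.02931.
Gradient magnitude |∇z| = √(a² + b²) = √(0.39415 + 0.00086) = 0.62850.
True dip = arctan(0.62850) = 32.15°, dipping toward E (azimuth ≈ 087°).

32.15°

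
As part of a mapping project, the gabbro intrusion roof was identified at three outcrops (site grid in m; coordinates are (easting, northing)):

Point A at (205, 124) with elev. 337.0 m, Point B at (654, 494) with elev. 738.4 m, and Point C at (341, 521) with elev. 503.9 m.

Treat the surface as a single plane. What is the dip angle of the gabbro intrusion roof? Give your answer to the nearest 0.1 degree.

37.9°

Two edge vectors: Point A→Point B = (449, 370, 401.4), Point A→Point C = (136, 397, 166.9).
Normal n = (Point A→Point B) × (Point A→Point C) = (-97602.8, -20347.7, 127933).
So ∂z/∂E = −n_x/n_z = 0.76292 and ∂z/∂N = −n_y/n_z = 0.15905.
Gradient magnitude |∇z| = √(a² + b²) = √(0.58205 + 0.02530) = 0.77932.
True dip = arctan(0.77932) = 37.9°, dipping toward WSW (azimuth ≈ 258°).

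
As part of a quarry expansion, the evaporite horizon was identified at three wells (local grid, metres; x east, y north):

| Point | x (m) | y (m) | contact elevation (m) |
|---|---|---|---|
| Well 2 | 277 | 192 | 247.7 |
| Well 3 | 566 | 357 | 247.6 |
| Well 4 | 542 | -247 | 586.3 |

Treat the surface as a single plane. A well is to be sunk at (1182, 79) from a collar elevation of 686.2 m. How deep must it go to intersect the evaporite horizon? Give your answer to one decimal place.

77.5 m

Let the plane be z = a·x + b·y + c.
Well 3−Well 2: 289a + 165b = −0.1;  Well 4−Well 2: 265a − 439b = 338.6.
Solving gives a = 0.327236, b = −0.573764.
Then c = 247.7 − a·277 − b·192 = 267.22.
At (1182, 79): z_contact = 386.79 − 45.33 + 267.22 = 608.68 m.
Depth below ground = 686.2 − 608.68 = 77.5 m.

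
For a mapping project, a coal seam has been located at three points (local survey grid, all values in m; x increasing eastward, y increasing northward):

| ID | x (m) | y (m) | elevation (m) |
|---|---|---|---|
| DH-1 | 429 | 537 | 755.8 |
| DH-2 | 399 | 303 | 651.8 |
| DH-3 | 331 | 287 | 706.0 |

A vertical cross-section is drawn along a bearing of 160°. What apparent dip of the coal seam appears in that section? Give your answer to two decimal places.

Let the plane be z = a·x + b·y + c.
DH-2−DH-1: −30a − 234b = −104;  DH-3−DH-1: −98a − 250b = −49.8.
Solving gives a = −0.92968, b = 0.56363.
Unit vector along 160° is (sin 160°, cos 160°) = (0.3420, -0.9397).
Slope in that direction = a·(0.3420) + b·(-0.9397) = −0.84761.
Apparent dip = arctan|0.84761| = 40.28° (true dip is 47.4°, so apparent ≤ true as expected).

40.28°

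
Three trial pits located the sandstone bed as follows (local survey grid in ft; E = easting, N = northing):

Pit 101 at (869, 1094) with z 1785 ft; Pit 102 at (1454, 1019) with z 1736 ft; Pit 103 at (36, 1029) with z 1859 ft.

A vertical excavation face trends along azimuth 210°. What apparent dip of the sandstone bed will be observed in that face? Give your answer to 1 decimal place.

Two edge vectors: Pit 101→Pit 102 = (585, -75, -49), Pit 101→Pit 103 = (-833, -65, 74).
Normal n = (Pit 101→Pit 102) × (Pit 101→Pit 103) = (-8735, -2473, -100500).
So ∂z/∂E = −n_x/n_z = −0.08692 and ∂z/∂N = −n_y/n_z = −0.02461.
Unit vector along 210° is (sin 210°, cos 210°) = (-0.5000, -0.8660).
Slope in that direction = a·(-0.5000) + b·(-0.8660) = 0.06477.
Apparent dip = arctan|0.06477| = 3.7° (true dip is 5.2°, so apparent ≤ true as expected).

3.7°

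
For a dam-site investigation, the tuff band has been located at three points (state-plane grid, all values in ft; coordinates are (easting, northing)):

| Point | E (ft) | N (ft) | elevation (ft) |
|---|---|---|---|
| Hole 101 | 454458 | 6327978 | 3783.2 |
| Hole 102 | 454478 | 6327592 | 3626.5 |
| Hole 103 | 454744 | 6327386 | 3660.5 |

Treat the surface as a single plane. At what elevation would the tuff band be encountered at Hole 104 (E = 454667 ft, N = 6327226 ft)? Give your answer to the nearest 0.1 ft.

3556.3 ft

Let the plane be z = a·E + b·N + c.
Hole 102−Hole 101: 20a − 386b = −156.7;  Hole 103−Hole 101: 286a − 592b = −122.7.
Solving gives a = 0.460694428, b = 0.429828727.
Then c = 3783.2 − a·454458 − b·6327978 = −2925529.80.
At (454667, 6327226): z = 209462.6 + 2719623.5 − 2925529.80 = 3556.3 ft.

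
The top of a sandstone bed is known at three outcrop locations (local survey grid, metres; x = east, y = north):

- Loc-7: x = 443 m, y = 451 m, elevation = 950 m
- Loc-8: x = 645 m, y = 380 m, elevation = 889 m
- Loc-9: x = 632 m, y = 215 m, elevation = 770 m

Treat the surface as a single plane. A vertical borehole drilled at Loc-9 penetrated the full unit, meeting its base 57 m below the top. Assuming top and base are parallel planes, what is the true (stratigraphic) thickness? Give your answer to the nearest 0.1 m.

Two edge vectors: Loc-7→Loc-8 = (202, -71, -61), Loc-7→Loc-9 = (189, -236, -180).
Normal n = (Loc-7→Loc-8) × (Loc-7→Loc-9) = (-1616, 24831, -34253).
So ∂z/∂x = −n_x/n_z = −0.04718 and ∂z/∂y = −n_y/n_z = 0.72493.
|∇z| = √(a²+b²) = 0.72646, so dip δ = arctan(0.72646) = 36.00°.
True thickness = vertical thickness × cos δ = 57 × cos 36.00° = 46.1 m.

46.1 m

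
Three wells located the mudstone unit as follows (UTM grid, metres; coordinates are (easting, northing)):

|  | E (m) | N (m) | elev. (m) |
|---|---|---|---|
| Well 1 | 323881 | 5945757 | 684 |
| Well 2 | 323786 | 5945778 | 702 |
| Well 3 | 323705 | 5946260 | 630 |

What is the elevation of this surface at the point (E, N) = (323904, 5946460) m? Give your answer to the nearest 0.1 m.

546.4 m

Let the plane be z = a·E + b·N + c.
Well 2−Well 1: −95a + 21b = 18;  Well 3−Well 1: −176a + 503b = −54.
Solving gives a = −0.231078047, b = −0.188210211.
Then c = 684 − a·323881 − b·5945757 = 1194577.97.
At (323904, 5946460): z = −74847.1 − 1119184.5 + 1194577.97 = 546.4 m.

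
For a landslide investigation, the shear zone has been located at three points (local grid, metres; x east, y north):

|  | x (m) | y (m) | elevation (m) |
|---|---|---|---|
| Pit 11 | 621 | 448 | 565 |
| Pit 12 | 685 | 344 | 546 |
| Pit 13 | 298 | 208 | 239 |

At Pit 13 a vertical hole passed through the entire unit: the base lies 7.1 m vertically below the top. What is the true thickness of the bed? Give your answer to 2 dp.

Let the plane be z = a·x + b·y + c.
Pit 12−Pit 11: 64a − 104b = −19;  Pit 13−Pit 11: −323a − 240b = −326.
Solving gives a = 0.59944, b = 0.55158.
|∇z| = √(a²+b²) = 0.81460, so dip δ = arctan(0.81460) = 39.17°.
True thickness = vertical thickness × cos δ = 7.1 × cos 39.17° = 5.50 m.

5.50 m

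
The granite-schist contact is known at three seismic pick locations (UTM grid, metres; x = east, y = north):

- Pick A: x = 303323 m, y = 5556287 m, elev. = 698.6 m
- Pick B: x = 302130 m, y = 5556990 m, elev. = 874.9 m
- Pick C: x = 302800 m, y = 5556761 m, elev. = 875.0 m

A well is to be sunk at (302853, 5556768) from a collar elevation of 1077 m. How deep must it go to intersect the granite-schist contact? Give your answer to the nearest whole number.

187 m

Let the plane be z = a·x + b·y + c.
Pick B−Pick A: −1193a + 703b = 176.3;  Pick C−Pick A: −523a + 474b = 176.4.
Solving gives a = 0.20445067, b = 0.59773776.
Then c = 698.6 − a·303323 − b·5556287 = −3382518.55.
At (302853, 5556768): z_contact = 61918.5 + 3321490.1 − 3382518.55 = 890.0 m.
Depth below ground = 1077 − 890.0 = 187 m.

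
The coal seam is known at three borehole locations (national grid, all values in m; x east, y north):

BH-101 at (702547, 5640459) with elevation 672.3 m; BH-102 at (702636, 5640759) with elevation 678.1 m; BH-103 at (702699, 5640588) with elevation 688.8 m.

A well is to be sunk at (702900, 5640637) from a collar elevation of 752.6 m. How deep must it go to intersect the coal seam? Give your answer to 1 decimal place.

Let the plane be z = a·x + b·y + c.
BH-102−BH-101: 89a + 300b = 5.8;  BH-103−BH-101: 152a + 129b = 16.5.
Solving gives a = 0.123151323, b = −0.017201559.
Then c = 672.3 − a·702547 − b·5640459 = 11177.40.
At (702900, 5640637): z_contact = 86563.07 − 97027.75 + 11177.40 = 712.71 m.
Depth below ground = 752.6 − 712.71 = 39.9 m.

39.9 m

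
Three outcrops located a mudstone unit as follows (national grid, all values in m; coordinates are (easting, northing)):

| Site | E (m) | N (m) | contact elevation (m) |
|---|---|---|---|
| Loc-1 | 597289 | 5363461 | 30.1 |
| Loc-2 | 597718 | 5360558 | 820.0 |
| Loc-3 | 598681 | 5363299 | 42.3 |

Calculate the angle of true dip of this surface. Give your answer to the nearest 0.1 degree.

Two edge vectors: Loc-1→Loc-2 = (429, -2903, 789.9), Loc-1→Loc-3 = (1392, -162, 12.2).
Normal n = (Loc-1→Loc-2) × (Loc-1→Loc-3) = (92547.2, 1094307, 3971478).
So ∂z/∂E = −n_x/n_z = −0.02330 and ∂z/∂N = −n_y/n_z = −0.27554.
Gradient magnitude |∇z| = √(a² + b²) = √(0.00054 + 0.07592) = 0.27653.
True dip = arctan(0.27653) = 15.5°, dipping toward N (azimuth ≈ 005°).

15.5°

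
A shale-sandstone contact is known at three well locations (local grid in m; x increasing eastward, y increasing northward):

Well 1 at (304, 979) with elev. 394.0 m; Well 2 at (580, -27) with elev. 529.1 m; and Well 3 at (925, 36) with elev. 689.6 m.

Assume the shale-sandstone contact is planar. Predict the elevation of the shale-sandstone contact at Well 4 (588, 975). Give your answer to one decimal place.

Let the plane be z = a·x + b·y + c.
Well 2−Well 1: 276a − 1006b = 135.1;  Well 3−Well 1: 621a − 943b = 295.6.
Solving gives a = 0.46638, b = −0.00634.
Then c = 394 − a·304 − b·979 = 258.43.
At (588, 975): z = 274.2 − 6.2 + 258.43 = 526.5 m.

526.5 m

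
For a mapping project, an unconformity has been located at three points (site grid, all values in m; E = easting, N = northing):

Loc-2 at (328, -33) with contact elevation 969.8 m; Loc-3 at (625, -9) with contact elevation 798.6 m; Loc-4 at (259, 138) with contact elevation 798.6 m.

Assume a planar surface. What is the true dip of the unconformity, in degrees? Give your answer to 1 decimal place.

52.2°

Two edge vectors: Loc-2→Loc-3 = (297, 24, -171.2), Loc-2→Loc-4 = (-69, 171, -171.2).
Normal n = (Loc-2→Loc-3) × (Loc-2→Loc-4) = (25166.4, 62659.2, 52443).
So ∂z/∂E = −n_x/n_z = −0.47988 and ∂z/∂N = −n_y/n_z = −1.19481.
Gradient magnitude |∇z| = √(a² + b²) = √(0.23029 + 1.42756) = 1.28757.
True dip = arctan(1.28757) = 52.2°, dipping toward NNE (azimuth ≈ 022°).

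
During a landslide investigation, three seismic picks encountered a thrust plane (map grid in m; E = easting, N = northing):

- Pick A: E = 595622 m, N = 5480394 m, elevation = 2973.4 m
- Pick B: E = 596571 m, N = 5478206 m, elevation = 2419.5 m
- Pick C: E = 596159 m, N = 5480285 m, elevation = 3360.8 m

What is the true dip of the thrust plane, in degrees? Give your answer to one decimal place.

46.4°

Two edge vectors: Pick A→Pick B = (949, -2188, -553.9), Pick A→Pick C = (537, -109, 387.4).
Normal n = (Pick A→Pick B) × (Pick A→Pick C) = (-908006.3, -665086.9, 1071515).
So ∂z/∂E = −n_x/n_z = 0.84740 and ∂z/∂N = −n_y/n_z = 0.62070.
Gradient magnitude |∇z| = √(a² + b²) = √(0.71809 + 0.38527) = 1.05041.
True dip = arctan(1.05041) = 46.4°, dipping toward SW (azimuth ≈ 234°).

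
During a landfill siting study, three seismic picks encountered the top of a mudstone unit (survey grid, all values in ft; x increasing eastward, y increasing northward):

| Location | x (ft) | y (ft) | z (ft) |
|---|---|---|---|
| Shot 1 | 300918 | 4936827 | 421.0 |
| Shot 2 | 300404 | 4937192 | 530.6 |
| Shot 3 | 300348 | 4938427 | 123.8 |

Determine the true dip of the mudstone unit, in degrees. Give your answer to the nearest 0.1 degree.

Two edge vectors: Shot 1→Shot 2 = (-514, 365, 109.6), Shot 1→Shot 3 = (-570, 1600, -297.2).
Normal n = (Shot 1→Shot 2) × (Shot 1→Shot 3) = (-283838, -215232.8, -614350).
So ∂z/∂x = −n_x/n_z = −0.46201 and ∂z/∂y = −n_y/n_z = −0.35034.
Gradient magnitude |∇z| = √(a² + b²) = √(0.21346 + 0.12274) = 0.57982.
True dip = arctan(0.57982) = 30.1°, dipping toward NE (azimuth ≈ 053°).

30.1°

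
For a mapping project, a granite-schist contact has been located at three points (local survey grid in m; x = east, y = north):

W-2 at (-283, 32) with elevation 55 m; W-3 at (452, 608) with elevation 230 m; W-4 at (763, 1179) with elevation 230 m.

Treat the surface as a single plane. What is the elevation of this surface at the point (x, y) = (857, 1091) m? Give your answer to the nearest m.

Let the plane be z = a·x + b·y + c.
W-3−W-2: 735a + 576b = 175;  W-4−W-2: 1046a + 1147b = 175.
Solving gives a = 0.41540, b = −0.22625.
Then c = 55 − a·-283 − b·32 = 179.80.
At (857, 1091): z = 356.0 − 246.8 + 179.80 = 289.0 m.

289 m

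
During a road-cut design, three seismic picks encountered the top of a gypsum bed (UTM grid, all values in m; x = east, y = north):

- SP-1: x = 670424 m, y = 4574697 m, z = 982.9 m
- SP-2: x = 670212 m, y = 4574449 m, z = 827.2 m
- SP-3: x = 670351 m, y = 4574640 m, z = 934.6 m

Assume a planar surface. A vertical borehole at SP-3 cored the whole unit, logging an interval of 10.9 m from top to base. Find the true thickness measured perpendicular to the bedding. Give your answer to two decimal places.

9.56 m

Two edge vectors: SP-1→SP-2 = (-212, -248, -155.7), SP-1→SP-3 = (-73, -57, -48.3).
Normal n = (SP-1→SP-2) × (SP-1→SP-3) = (3103.5, 1126.5, -6020).
So ∂z/∂x = −n_x/n_z = 0.51553 and ∂z/∂y = −n_y/n_z = 0.18713.
|∇z| = √(a²+b²) = 0.54844, so dip δ = arctan(0.54844) = 28.74°.
True thickness = vertical thickness × cos δ = 10.9 × cos 28.74° = 9.56 m.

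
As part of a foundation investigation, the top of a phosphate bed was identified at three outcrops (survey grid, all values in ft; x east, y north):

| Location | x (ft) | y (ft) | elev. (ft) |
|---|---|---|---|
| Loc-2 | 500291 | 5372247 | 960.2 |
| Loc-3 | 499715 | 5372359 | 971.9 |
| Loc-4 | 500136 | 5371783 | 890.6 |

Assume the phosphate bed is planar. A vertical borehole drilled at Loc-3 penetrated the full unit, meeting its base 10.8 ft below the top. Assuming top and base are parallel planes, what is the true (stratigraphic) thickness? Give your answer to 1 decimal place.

Two edge vectors: Loc-2→Loc-3 = (-576, 112, 11.7), Loc-2→Loc-4 = (-155, -464, -69.6).
Normal n = (Loc-2→Loc-3) × (Loc-2→Loc-4) = (-2366.4, -41903.1, 284624).
So ∂z/∂x = −n_x/n_z = 0.00831 and ∂z/∂y = −n_y/n_z = 0.14722.
|∇z| = √(a²+b²) = 0.14746, so dip δ = arctan(0.14746) = 8.39°.
True thickness = vertical thickness × cos δ = 10.8 × cos 8.39° = 10.7 ft.

10.7 ft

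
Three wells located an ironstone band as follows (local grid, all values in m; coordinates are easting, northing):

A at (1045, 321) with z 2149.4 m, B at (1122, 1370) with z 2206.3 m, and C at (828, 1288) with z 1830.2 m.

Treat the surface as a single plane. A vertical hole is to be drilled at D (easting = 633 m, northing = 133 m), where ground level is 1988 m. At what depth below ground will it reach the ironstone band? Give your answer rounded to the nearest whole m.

363 m

Let the plane be z = a·easting + b·northing + c.
B−A: 77a + 1049b = 56.9;  C−A: −217a + 967b = −319.2.
Solving gives a = 1.29054, b = −0.04049.
Then c = 2149.4 − a·1045 − b·321 = 813.78.
At (633, 133): z_contact = 816.9 − 5.4 + 813.78 = 1625.3 m.
Depth below ground = 1988 − 1625.3 = 363 m.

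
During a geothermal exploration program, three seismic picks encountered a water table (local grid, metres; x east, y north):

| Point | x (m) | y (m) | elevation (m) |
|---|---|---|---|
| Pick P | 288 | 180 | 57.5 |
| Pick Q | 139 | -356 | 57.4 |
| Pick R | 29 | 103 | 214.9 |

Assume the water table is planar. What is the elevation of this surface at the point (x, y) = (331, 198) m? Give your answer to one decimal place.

32.3 m

Let the plane be z = a·x + b·y + c.
Pick Q−Pick P: −149a − 536b = −0.1;  Pick R−Pick P: −259a − 77b = 157.4.
Solving gives a = −0.66253, b = 0.18436.
Then c = 57.5 − a·288 − b·180 = 215.12.
At (331, 198): z = −219.3 + 36.5 + 215.12 = 32.3 m.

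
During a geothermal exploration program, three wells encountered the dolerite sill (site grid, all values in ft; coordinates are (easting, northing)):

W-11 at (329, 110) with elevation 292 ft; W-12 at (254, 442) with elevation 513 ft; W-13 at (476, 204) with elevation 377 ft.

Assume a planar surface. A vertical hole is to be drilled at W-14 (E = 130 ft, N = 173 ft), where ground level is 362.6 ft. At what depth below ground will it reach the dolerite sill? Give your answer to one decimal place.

53.3 ft

Let the plane be z = a·E + b·N + c.
W-12−W-11: −75a + 332b = 221;  W-13−W-11: 147a + 94b = 85.
Solving gives a = 0.13331, b = 0.69578.
Then c = 292 − a·329 − b·110 = 171.60.
At (130, 173): z_contact = 17.33 + 120.37 + 171.60 = 309.30 ft.
Depth below ground = 362.6 − 309.30 = 53.3 ft.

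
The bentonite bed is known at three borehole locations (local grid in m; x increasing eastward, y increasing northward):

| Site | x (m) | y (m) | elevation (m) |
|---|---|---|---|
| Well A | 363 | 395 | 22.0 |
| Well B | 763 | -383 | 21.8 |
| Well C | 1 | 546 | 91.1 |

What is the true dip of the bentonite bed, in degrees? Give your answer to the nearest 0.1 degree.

Two edge vectors: Well A→Well B = (400, -778, -0.2), Well A→Well C = (-362, 151, 69.1).
Normal n = (Well A→Well B) × (Well A→Well C) = (-53729.6, -27567.6, -221236).
So ∂z/∂x = −n_x/n_z = −0.24286 and ∂z/∂y = −n_y/n_z = −0.12461.
Gradient magnitude |∇z| = √(a² + b²) = √(0.05898 + 0.01553) = 0.27296.
True dip = arctan(0.27296) = 15.3°, dipping toward ENE (azimuth ≈ 063°).

15.3°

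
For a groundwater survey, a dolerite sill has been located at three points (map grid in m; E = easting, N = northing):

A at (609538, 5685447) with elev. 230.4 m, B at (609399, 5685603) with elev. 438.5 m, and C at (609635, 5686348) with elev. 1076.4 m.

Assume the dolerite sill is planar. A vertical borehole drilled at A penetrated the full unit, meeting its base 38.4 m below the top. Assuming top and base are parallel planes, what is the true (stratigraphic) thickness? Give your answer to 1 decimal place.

Let the plane be z = a·E + b·N + c.
B−A: −139a + 156b = 208.1;  C−A: 97a + 901b = 846.
Solving gives a = −0.39554, b = 0.98154.
|∇z| = √(a²+b²) = 1.05824, so dip δ = arctan(1.05824) = 46.62°.
True thickness = vertical thickness × cos δ = 38.4 × cos 46.62° = 26.4 m.

26.4 m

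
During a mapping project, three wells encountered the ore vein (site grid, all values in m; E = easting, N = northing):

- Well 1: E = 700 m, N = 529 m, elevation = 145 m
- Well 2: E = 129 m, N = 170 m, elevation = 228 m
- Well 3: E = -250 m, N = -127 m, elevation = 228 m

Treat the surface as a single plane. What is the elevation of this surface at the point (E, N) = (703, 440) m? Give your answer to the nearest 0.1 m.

59.3 m

Two edge vectors: Well 1→Well 2 = (-571, -359, 83), Well 1→Well 3 = (-950, -656, 83).
Normal n = (Well 1→Well 2) × (Well 1→Well 3) = (24651, -31457, 33526).
So ∂z/∂E = −n_x/n_z = −0.73528 and ∂z/∂N = −n_y/n_z = 0.93829.
Intercept c from Well 1: 145 + 514.70 − 496.35 = 163.34.
At (703, 440): z = −516.9 + 412.8 + 163.34 = 59.3 m.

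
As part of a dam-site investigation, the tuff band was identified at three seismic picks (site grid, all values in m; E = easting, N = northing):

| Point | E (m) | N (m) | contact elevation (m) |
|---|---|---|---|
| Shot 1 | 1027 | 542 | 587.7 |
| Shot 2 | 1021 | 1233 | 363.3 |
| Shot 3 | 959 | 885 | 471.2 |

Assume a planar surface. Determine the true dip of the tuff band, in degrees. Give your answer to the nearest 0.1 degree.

Two edge vectors: Shot 1→Shot 2 = (-6, 691, -224.4), Shot 1→Shot 3 = (-68, 343, -116.5).
Normal n = (Shot 1→Shot 2) × (Shot 1→Shot 3) = (-3532.3, 14560.2, 44930).
So ∂z/∂E = −n_x/n_z = 0.07862 and ∂z/∂N = −n_y/n_z = −0.32406.
Gradient magnitude |∇z| = √(a² + b²) = √(0.00618 + 0.10502) = 0.33346.
True dip = arctan(0.33346) = 18.4°, dipping toward NNW (azimuth ≈ 346°).

18.4°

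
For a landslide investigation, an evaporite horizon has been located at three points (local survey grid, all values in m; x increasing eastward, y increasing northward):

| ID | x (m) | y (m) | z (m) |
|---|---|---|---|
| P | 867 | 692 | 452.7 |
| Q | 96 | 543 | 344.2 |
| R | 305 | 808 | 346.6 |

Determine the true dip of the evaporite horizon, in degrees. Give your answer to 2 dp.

Let the plane be z = a·x + b·y + c.
Q−P: −771a − 149b = −108.5;  R−P: −562a + 116b = −106.1.
Solving gives a = 0.16397, b = −0.12026.
Gradient magnitude |∇z| = √(a² + b²) = √(0.02689 + 0.01446) = 0.20334.
True dip = arctan(0.20334) = 11.49°, dipping toward NW (azimuth ≈ 306°).

11.49°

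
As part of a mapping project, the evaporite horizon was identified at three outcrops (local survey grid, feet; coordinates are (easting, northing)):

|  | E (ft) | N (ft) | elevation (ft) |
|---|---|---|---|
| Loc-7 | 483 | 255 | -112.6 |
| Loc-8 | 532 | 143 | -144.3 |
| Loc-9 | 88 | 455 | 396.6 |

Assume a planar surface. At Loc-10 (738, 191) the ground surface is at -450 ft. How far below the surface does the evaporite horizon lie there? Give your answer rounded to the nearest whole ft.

15 ft

Let the plane be z = a·E + b·N + c.
Loc-8−Loc-7: 49a − 112b = −31.7;  Loc-9−Loc-7: −395a + 200b = 509.2.
Solving gives a = −1.47185, b = −0.36090.
Then c = -112.6 − a·483 − b·255 = 690.33.
At (738, 191): z_contact = −1086.2 − 68.9 + 690.33 = -464.8 ft.
Depth below ground = -450 − (-464.8) = 15 ft.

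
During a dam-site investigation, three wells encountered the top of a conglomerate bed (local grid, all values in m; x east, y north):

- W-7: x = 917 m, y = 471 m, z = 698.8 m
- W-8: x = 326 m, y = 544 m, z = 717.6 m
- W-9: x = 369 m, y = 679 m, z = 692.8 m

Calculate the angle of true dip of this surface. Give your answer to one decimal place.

Let the plane be z = a·x + b·y + c.
W-8−W-7: −591a + 73b = 18.8;  W-9−W-7: −548a + 208b = −6.
Solving gives a = −0.05244, b = −0.16700.
Gradient magnitude |∇z| = √(a² + b²) = √(0.00275 + 0.02789) = 0.17504.
True dip = arctan(0.17504) = 9.9°, dipping toward NNE (azimuth ≈ 017°).

9.9°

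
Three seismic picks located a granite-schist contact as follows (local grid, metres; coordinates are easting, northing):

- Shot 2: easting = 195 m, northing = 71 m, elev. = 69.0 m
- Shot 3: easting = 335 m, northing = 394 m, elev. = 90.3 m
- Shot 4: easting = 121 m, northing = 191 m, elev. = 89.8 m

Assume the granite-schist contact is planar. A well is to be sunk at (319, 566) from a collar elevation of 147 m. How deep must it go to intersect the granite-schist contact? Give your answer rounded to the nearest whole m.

36 m

Two edge vectors: Shot 2→Shot 3 = (140, 323, 21.3), Shot 2→Shot 4 = (-74, 120, 20.8).
Normal n = (Shot 2→Shot 3) × (Shot 2→Shot 4) = (4162.4, -4488.2, 40702).
So ∂z/∂easting = −n_x/n_z = −0.10227 and ∂z/∂northing = −n_y/n_z = 0.11027.
Intercept c from Shot 2: 69 + 19.94 − 7.83 = 81.11.
At (319, 566): z_contact = −32.6 + 62.4 + 81.11 = 110.9 m.
Depth below ground = 147 − 110.9 = 36 m.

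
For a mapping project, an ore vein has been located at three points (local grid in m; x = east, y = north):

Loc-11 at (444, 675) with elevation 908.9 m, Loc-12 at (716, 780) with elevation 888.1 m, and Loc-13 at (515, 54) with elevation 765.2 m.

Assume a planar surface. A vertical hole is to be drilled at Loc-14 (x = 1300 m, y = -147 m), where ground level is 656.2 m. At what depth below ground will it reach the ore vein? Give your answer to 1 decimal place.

58.5 m

Let the plane be z = a·x + b·y + c.
Loc-12−Loc-11: 272a + 105b = −20.8;  Loc-13−Loc-11: 71a − 621b = −143.7.
Solving gives a = −0.158790, b = 0.213246.
Then c = 908.9 − a·444 − b·675 = 835.46.
At (1300, -147): z_contact = −206.43 − 31.35 + 835.46 = 597.69 m.
Depth below ground = 656.2 − 597.69 = 58.5 m.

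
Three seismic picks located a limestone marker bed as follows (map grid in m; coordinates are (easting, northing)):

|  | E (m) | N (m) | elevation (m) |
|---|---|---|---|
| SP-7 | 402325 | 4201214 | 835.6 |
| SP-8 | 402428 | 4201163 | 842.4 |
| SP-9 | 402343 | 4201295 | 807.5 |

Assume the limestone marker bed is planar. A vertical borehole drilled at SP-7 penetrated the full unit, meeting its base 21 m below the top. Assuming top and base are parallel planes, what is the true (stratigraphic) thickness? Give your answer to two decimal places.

19.89 m

Let the plane be z = a·E + b·N + c.
SP-8−SP-7: 103a − 51b = 6.8;  SP-9−SP-7: 18a + 81b = −28.1.
Solving gives a = −0.09527, b = −0.32574.
|∇z| = √(a²+b²) = 0.33939, so dip δ = arctan(0.33939) = 18.75°.
True thickness = vertical thickness × cos δ = 21 × cos 18.75° = 19.89 m.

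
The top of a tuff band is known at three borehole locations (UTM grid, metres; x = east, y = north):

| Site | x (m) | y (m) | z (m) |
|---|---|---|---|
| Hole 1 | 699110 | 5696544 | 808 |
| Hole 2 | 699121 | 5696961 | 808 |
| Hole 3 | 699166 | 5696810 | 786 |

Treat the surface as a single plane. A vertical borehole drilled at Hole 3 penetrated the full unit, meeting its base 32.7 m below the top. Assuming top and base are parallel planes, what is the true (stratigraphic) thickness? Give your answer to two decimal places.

29.83 m

Two edge vectors: Hole 1→Hole 2 = (11, 417, 0), Hole 1→Hole 3 = (56, 266, -22).
Normal n = (Hole 1→Hole 2) × (Hole 1→Hole 3) = (-9174, 242, -20426).
So ∂z/∂x = −n_x/n_z = −0.44913 and ∂z/∂y = −n_y/n_z = 0.01185.
|∇z| = √(a²+b²) = 0.44929, so dip δ = arctan(0.44929) = 24.19°.
True thickness = vertical thickness × cos δ = 32.7 × cos 24.19° = 29.83 m.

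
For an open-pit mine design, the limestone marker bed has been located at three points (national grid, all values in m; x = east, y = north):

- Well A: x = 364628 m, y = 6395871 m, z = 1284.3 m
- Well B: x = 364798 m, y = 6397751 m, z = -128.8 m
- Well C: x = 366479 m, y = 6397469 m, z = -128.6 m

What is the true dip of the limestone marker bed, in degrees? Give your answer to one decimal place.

36.9°

Let the plane be z = a·x + b·y + c.
Well B−Well A: 170a + 1880b = −1413.1;  Well C−Well A: 1851a + 1598b = −1412.9.
Solving gives a = −0.12409, b = −0.74043.
Gradient magnitude |∇z| = √(a² + b²) = √(0.01540 + 0.54823) = 0.75075.
True dip = arctan(0.75075) = 36.9°, dipping toward N (azimuth ≈ 010°).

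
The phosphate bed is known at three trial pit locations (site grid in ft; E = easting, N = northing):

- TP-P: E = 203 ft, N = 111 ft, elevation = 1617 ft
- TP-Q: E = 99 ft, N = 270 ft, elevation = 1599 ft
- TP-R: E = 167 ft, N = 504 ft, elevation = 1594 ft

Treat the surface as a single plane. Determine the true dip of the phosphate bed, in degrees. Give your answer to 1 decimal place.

Let the plane be z = a·E + b·N + c.
TP-Q−TP-P: −104a + 159b = −18;  TP-R−TP-P: −36a + 393b = −23.
Solving gives a = 0.09722, b = −0.04962.
Gradient magnitude |∇z| = √(a² + b²) = √(0.00945 + 0.00246) = 0.10915.
True dip = arctan(0.10915) = 6.2°, dipping toward WNW (azimuth ≈ 297°).

6.2°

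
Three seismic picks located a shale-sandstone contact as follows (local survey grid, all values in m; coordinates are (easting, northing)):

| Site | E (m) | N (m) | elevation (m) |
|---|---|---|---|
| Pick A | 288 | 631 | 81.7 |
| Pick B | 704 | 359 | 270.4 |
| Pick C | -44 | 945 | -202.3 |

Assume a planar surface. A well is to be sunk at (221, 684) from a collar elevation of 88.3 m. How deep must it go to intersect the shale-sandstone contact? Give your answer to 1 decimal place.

Let the plane be z = a·E + b·N + c.
Pick B−Pick A: 416a − 272b = 188.7;  Pick C−Pick A: −332a + 314b = −284.
Solving gives a = −0.44633, b = −1.37638.
Then c = 81.7 − a·288 − b·631 = 1078.74.
At (221, 684): z_contact = −98.64 − 941.44 + 1078.74 = 38.66 m.
Depth below ground = 88.3 − 38.66 = 49.6 m.

49.6 m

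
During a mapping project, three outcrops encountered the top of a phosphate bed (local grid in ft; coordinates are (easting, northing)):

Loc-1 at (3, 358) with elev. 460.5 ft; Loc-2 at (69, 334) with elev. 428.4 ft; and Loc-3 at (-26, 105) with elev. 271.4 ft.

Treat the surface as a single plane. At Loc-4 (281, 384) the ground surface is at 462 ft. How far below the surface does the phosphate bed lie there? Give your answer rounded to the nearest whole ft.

39 ft

Two edge vectors: Loc-1→Loc-2 = (66, -24, -32.1), Loc-1→Loc-3 = (-29, -253, -189.1).
Normal n = (Loc-1→Loc-2) × (Loc-1→Loc-3) = (-3582.9, 13411.5, -17394).
So ∂z/∂E = −n_x/n_z = −0.20598 and ∂z/∂N = −n_y/n_z = 0.77104.
Intercept c from Loc-1: 460.5 + 0.62 − 276.03 = 185.09.
At (281, 384): z_contact = −57.9 + 296.1 + 185.09 = 423.3 ft.
Depth below ground = 462 − 423.3 = 39 ft.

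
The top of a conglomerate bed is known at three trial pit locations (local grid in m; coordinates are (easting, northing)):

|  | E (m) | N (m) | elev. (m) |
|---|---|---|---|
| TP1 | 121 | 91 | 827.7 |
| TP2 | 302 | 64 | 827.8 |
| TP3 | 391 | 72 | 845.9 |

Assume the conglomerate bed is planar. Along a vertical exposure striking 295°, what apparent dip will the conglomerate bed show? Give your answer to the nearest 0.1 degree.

Two edge vectors: TP1→TP2 = (181, -27, 0.1), TP1→TP3 = (270, -19, 18.2).
Normal n = (TP1→TP2) × (TP1→TP3) = (-489.5, -3267.2, 3851).
So ∂z/∂E = −n_x/n_z = 0.12711 and ∂z/∂N = −n_y/n_z = 0.84840.
Unit vector along 295° is (sin 295°, cos 295°) = (-0.9063, 0.4226).
Slope in that direction = a·(-0.9063) + b·(0.4226) = 0.24335.
Apparent dip = arctan|0.24335| = 13.7° (true dip is 40.6°, so apparent ≤ true as expected).

13.7°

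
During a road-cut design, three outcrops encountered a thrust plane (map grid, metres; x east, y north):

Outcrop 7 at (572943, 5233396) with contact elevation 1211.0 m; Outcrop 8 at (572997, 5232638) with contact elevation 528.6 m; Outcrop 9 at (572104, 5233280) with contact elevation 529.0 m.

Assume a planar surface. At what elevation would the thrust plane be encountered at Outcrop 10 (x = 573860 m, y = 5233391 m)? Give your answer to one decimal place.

1831.4 m

Two edge vectors: Outcrop 7→Outcrop 8 = (54, -758, -682.4), Outcrop 7→Outcrop 9 = (-839, -116, -682).
Normal n = (Outcrop 7→Outcrop 8) × (Outcrop 7→Outcrop 9) = (437797.6, 609361.6, -642226).
So ∂z/∂x = −n_x/n_z = 0.681687755 and ∂z/∂y = −n_y/n_z = 0.948827360.
Intercept c from Outcrop 7: 1211 − 390568.23 − 4965589.31 = −5354946.54.
At (573860, 5233391): z = 391193.3 + 4965584.6 − 5354946.54 = 1831.4 m.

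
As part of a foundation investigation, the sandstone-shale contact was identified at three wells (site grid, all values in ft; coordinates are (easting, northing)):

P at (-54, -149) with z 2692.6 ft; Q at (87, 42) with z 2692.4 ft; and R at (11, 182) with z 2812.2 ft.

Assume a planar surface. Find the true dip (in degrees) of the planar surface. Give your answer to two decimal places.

39.71°

Two edge vectors: P→Q = (141, 191, -0.2), P→R = (65, 331, 119.6).
Normal n = (P→Q) × (P→R) = (22909.8, -16876.6, 34256).
So ∂z/∂E = −n_x/n_z = −0.66878 and ∂z/∂N = −n_y/n_z = 0.49266.
Gradient magnitude |∇z| = √(a² + b²) = √(0.44727 + 0.24271) = 0.83065.
True dip = arctan(0.83065) = 39.71°, dipping toward SE (azimuth ≈ 126°).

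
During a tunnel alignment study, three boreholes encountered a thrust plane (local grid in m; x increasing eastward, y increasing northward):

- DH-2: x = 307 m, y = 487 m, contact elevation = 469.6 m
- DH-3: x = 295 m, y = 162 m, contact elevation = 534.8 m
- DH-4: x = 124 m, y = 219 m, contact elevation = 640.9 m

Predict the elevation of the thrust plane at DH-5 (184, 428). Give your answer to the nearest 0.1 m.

563.5 m

Let the plane be z = a·x + b·y + c.
DH-3−DH-2: −12a − 325b = 65.2;  DH-4−DH-2: −183a − 268b = 171.3.
Solving gives a = −0.67898, b = −0.17555.
Then c = 469.6 − a·307 − b·487 = 763.54.
At (184, 428): z = −124.9 − 75.1 + 763.54 = 563.5 m.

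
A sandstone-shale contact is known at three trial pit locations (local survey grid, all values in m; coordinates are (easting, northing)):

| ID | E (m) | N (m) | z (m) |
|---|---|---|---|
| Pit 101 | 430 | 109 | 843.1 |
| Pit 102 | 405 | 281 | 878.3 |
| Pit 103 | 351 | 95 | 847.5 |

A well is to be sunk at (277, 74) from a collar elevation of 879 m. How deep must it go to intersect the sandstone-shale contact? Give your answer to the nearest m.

29 m

Two edge vectors: Pit 101→Pit 102 = (-25, 172, 35.2), Pit 101→Pit 103 = (-79, -14, 4.4).
Normal n = (Pit 101→Pit 102) × (Pit 101→Pit 103) = (1249.6, -2670.8, 13938).
So ∂z/∂E = −n_x/n_z = −0.08965 and ∂z/∂N = −n_y/n_z = 0.19162.
Intercept c from Pit 101: 843.1 + 38.55 − 20.89 = 860.76.
At (277, 74): z_contact = −24.8 + 14.2 + 860.76 = 850.1 m.
Depth below ground = 879 − 850.1 = 29 m.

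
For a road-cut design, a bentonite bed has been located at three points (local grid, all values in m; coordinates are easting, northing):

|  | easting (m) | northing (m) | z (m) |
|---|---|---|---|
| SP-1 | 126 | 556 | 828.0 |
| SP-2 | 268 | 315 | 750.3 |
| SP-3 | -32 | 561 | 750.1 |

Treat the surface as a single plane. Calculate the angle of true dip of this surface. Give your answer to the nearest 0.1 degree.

Two edge vectors: SP-1→SP-2 = (142, -241, -77.7), SP-1→SP-3 = (-158, 5, -77.9).
Normal n = (SP-1→SP-2) × (SP-1→SP-3) = (19162.4, 23338.4, -37368).
So ∂z/∂easting = −n_x/n_z = 0.51280 and ∂z/∂northing = −n_y/n_z = 0.62456.
Gradient magnitude |∇z| = √(a² + b²) = √(0.26297 + 0.39007) = 0.80811.
True dip = arctan(0.80811) = 38.9°, dipping toward SW (azimuth ≈ 219°).

38.9°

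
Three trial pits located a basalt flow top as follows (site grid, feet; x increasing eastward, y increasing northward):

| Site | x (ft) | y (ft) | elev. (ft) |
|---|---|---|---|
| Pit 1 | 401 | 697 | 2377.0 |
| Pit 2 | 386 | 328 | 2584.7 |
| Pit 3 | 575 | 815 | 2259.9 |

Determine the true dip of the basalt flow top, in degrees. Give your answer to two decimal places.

Two edge vectors: Pit 1→Pit 2 = (-15, -369, 207.7), Pit 1→Pit 3 = (174, 118, -117.1).
Normal n = (Pit 1→Pit 2) × (Pit 1→Pit 3) = (18701.3, 34383.3, 62436).
So ∂z/∂x = −n_x/n_z = −0.29953 and ∂z/∂y = −n_y/n_z = −0.55070.
Gradient magnitude |∇z| = √(a² + b²) = √(0.08972 + 0.30327) = 0.62688.
True dip = arctan(0.62688) = 32.08°, dipping toward NNE (azimuth ≈ 029°).

32.08°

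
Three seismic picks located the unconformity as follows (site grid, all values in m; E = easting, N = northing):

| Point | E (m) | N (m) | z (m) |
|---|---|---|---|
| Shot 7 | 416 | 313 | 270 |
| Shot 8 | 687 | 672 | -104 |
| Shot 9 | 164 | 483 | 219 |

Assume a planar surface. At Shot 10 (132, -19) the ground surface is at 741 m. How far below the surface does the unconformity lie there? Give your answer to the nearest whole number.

Let the plane be z = a·E + b·N + c.
Shot 8−Shot 7: 271a + 359b = −374;  Shot 9−Shot 7: −252a + 170b = −51.
Solving gives a = −0.33156, b = −0.79149.
Then c = 270 − a·416 − b·313 = 655.67.
At (132, -19): z_contact = −43.8 + 15.0 + 655.67 = 626.9 m.
Depth below ground = 741 − 626.9 = 114 m.

114 m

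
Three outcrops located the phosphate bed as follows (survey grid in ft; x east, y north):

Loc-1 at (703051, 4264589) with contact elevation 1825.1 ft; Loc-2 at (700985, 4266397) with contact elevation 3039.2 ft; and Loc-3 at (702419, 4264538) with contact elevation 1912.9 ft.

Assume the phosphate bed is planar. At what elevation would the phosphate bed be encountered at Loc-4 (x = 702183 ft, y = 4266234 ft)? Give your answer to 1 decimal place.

Two edge vectors: Loc-1→Loc-2 = (-2066, 1808, 1214.1), Loc-1→Loc-3 = (-632, -51, 87.8).
Normal n = (Loc-1→Loc-2) × (Loc-1→Loc-3) = (220661.5, -585916.4, 1248022).
So ∂z/∂x = −n_x/n_z = −0.176808983 and ∂z/∂y = −n_y/n_z = 0.469476019.
Intercept c from Loc-1: 1825.1 + 124305.73 − 2002122.27 = −1875991.43.
At (702183, 4266234): z = −124152.3 + 2002894.6 − 1875991.43 = 2750.9 ft.

2750.9 ft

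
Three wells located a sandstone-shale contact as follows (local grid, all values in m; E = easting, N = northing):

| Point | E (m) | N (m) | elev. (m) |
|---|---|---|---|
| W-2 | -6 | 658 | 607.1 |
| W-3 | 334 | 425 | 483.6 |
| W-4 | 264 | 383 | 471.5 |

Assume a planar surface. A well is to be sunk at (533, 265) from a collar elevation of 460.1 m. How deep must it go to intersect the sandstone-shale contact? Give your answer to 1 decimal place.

58.6 m

Let the plane be z = a·E + b·N + c.
W-3−W-2: 340a − 233b = −123.5;  W-4−W-2: 270a − 275b = −135.6.
Solving gives a = −0.07740, b = 0.41710.
Then c = 607.1 − a·-6 − b·658 = 332.19.
At (533, 265): z_contact = −41.25 + 110.53 + 332.19 = 401.46 m.
Depth below ground = 460.1 − 401.46 = 58.6 m.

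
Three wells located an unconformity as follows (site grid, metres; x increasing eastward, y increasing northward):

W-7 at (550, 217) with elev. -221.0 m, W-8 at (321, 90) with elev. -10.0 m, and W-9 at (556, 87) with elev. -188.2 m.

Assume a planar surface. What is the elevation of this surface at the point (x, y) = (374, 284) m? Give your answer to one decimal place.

Let the plane be z = a·x + b·y + c.
W-8−W-7: −229a − 127b = 211;  W-9−W-7: 6a − 130b = 32.8.
Solving gives a = −0.76197, b = −0.28748.
Then c = -221 − a·550 − b·217 = 260.46.
At (374, 284): z = −285.0 − 81.6 + 260.46 = -106.2 m.

-106.2 m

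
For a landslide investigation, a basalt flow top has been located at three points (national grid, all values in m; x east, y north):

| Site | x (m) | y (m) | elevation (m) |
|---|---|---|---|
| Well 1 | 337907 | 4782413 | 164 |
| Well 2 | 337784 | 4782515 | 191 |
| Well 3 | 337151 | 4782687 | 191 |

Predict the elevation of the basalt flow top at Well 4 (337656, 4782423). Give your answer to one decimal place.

141.1 m

Let the plane be z = a·x + b·y + c.
Well 2−Well 1: −123a + 102b = 27;  Well 3−Well 1: −756a + 274b = 27.
Solving gives a = 0.106979959, b = 0.393711126.
Then c = 164 − a·337907 − b·4782413 = −1918874.49.
At (337656, 4782423): z = 36122.4 + 1882893.1 − 1918874.49 = 141.1 m.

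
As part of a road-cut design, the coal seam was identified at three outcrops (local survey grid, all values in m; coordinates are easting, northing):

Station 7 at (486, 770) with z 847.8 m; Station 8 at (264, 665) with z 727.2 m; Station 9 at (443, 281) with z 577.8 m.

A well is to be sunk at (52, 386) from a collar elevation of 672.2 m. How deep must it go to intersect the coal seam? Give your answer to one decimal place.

Two edge vectors: Station 7→Station 8 = (-222, -105, -120.6), Station 7→Station 9 = (-43, -489, -270).
Normal n = (Station 7→Station 8) × (Station 7→Station 9) = (-30623.4, -54754.2, 104043).
So ∂z/∂easting = −n_x/n_z = 0.29433 and ∂z/∂northing = −n_y/n_z = 0.52627.
Intercept c from Station 7: 847.8 − 143.05 − 405.22 = 299.53.
At (52, 386): z_contact = 15.31 + 203.14 + 299.53 = 517.97 m.
Depth below ground = 672.2 − 517.97 = 154.2 m.

154.2 m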